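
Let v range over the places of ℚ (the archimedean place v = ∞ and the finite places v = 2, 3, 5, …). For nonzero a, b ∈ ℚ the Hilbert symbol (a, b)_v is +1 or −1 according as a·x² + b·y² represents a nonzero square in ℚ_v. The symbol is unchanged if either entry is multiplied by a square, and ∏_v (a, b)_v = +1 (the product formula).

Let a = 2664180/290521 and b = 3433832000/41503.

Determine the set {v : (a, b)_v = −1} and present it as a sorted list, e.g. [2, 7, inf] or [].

[5, 29]

Mod squares: a ≡ 205, b ≡ 41615. Check v ∈ {∞, 2, 3, 5, 7, 11, 19, 29, 41}.
v=41: a=41^1·(≡1), b=41^1·(≡25) mod 41; (1|41)=+1, (25|41)=+1; (−1)^{1·1·20}·(+1)^1·(+1)^1 = +1.
v=7: a=7^-4·(≡4), b=7^-3·(≡2) mod 7; (4|7)=+1, (2|7)=+1; (−1)^{-4·-3·3}·(+1)^-3·(+1)^-4 = +1.
v=11: a=11^-2·(≡8), b=11^-2·(≡8) mod 11; (8|11)=-1, (8|11)=-1; (−1)^{-2·-2·5}·(-1)^-2·(-1)^-2 = +1.
v=2: v_2(a)=2, v_2(b)=6; units ≡ 5, 7 (mod 8); ε·ε+αω+βω = 0·1+2·0+6·1 ≡ 0  ⇒  (a,b)_2 = +1.
v=3: a=3^2·(≡1), b=3^0·(≡2) mod 3; (1|3)=+1, (2|3)=-1; (−1)^{2·0·1}·(+1)^0·(-1)^2 = +1.
v=5: a=5^1·(≡1), b=5^3·(≡2) mod 5; (1|5)=+1, (2|5)=-1; (−1)^{1·3·2}·(+1)^3·(-1)^1 = -1.
v=19: a=19^2·(≡18), b=19^2·(≡7) mod 19; (18|19)=-1, (7|19)=+1; (−1)^{2·2·9}·(-1)^2·(+1)^2 = +1.
v=∞: 205 > 0 and 41615 > 0  ⇒  (a,b)_∞ = +1.
v=29: a=29^0·(≡21), b=29^1·(≡18) mod 29; (21|29)=-1, (18|29)=-1; (−1)^{0·1·14}·(-1)^1·(-1)^0 = -1.
|Ram(205, 41615)| = 2, even; anisotropic at {5, 29}.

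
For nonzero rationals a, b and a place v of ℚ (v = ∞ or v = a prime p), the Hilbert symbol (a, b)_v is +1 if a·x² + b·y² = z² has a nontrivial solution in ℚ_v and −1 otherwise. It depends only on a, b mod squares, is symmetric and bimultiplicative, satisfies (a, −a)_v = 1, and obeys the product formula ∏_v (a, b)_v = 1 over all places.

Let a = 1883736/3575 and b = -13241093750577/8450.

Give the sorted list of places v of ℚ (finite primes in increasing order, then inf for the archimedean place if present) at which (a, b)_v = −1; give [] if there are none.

[2, 11, 13, 19]

(a, b) ≡ (92378, -7106) mod (ℚ^×)²; places V = {2, 3, 5, 7, 11, 13, 17, 19, ∞}.
(a,b)_13: α=-1, u≡5; β=-2, v≡2 (mod 13); (5|13)=-1, (2|13)=-1; sign (−1)^0·-1^-2·-1^-1 = -1.
(a,b)_2: α=3, β=-1; u≡5, v≡7 (mod 8); ε(u)ε(v)=0·1, αω(v)=3·0, βω(u)=-1·1; sum ≡ 1  ⇒  -1.
(a,b)_5: α=-2, u≡2; β=-2, v≡1 (mod 5); (2|5)=-1, (1|5)=+1; sign (−1)^0·-1^-2·+1^-2 = +1.
(a,b)_∞: sgn(92378)=+, sgn(-7106)=−, so +1.
(a,b)_17: α=1, u≡14; β=3, v≡5 (mod 17); (14|17)=-1, (5|17)=-1; sign (−1)^0·-1^3·-1^1 = +1.
(a,b)_3: α=6, u≡2; β=6, v≡1 (mod 3); (2|3)=-1, (1|3)=+1; sign (−1)^0·-1^6·+1^6 = +1.
(a,b)_7: α=0, u≡3; β=2, v≡3 (mod 7); (3|7)=-1, (3|7)=-1; sign (−1)^0·-1^2·-1^0 = +1.
(a,b)_11: α=-1, u≡5; β=1, v≡4 (mod 11); (5|11)=+1, (4|11)=+1; sign (−1)^1·+1^1·+1^-1 = -1.
(a,b)_19: α=1, u≡7; β=3, v≡9 (mod 19); (7|19)=+1, (9|19)=+1; sign (−1)^1·+1^3·+1^1 = -1.
Ram(92378, -7106) = {2, 11, 13, 19}; no ℚ_2-point on the conic.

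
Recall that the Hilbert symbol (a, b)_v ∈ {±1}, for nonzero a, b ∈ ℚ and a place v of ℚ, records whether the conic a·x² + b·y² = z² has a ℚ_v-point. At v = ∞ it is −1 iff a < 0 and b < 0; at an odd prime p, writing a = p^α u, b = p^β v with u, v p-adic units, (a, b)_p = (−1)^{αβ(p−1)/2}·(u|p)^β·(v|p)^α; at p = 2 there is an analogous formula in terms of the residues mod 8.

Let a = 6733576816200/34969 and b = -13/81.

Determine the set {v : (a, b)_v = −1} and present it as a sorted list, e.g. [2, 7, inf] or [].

Mod squares: a ≡ 32338, b ≡ -13. Check v ∈ {∞, 2, 3, 5, 11, 13, 17, 19, 23, 37}.
v=17: a=17^-2·(≡1), b=17^0·(≡16) mod 17; (1|17)=+1, (16|17)=+1; (−1)^{-2·0·8}·(+1)^0·(+1)^-2 = +1.
v=5: a=5^2·(≡2), b=5^0·(≡2) mod 5; (2|5)=-1, (2|5)=-1; (−1)^{2·0·2}·(-1)^0·(-1)^2 = +1.
v=2: v_2(a)=3, v_2(b)=0; units ≡ 1, 3 (mod 8); ε·ε+αω+βω = 0·1+3·1+0·0 ≡ 1  ⇒  (a,b)_2 = -1.
v=13: a=13^2·(≡7), b=13^1·(≡4) mod 13; (7|13)=-1, (4|13)=+1; (−1)^{2·1·6}·(-1)^1·(+1)^2 = -1.
v=19: a=19^1·(≡4), b=19^0·(≡5) mod 19; (4|19)=+1, (5|19)=+1; (−1)^{1·0·9}·(+1)^0·(+1)^1 = +1.
v=∞: 32338 > 0 and -13 < 0  ⇒  (a,b)_∞ = +1.
v=37: a=37^3·(≡6), b=37^0·(≡14) mod 37; (6|37)=-1, (14|37)=-1; (−1)^{3·0·18}·(-1)^0·(-1)^3 = -1.
v=23: a=23^1·(≡4), b=23^0·(≡20) mod 23; (4|23)=+1, (20|23)=-1; (−1)^{1·0·11}·(+1)^0·(-1)^1 = -1.
v=11: a=11^-2·(≡1), b=11^0·(≡5) mod 11; (1|11)=+1, (5|11)=+1; (−1)^{-2·0·5}·(+1)^0·(+1)^-2 = +1.
v=3: a=3^2·(≡1), b=3^-4·(≡2) mod 3; (1|3)=+1, (2|3)=-1; (−1)^{2·-4·1}·(+1)^-4·(-1)^2 = +1.
|Ram(32338, -13)| = 4, even; anisotropic at {2, 13, 23, 37}.

[2, 13, 23, 37]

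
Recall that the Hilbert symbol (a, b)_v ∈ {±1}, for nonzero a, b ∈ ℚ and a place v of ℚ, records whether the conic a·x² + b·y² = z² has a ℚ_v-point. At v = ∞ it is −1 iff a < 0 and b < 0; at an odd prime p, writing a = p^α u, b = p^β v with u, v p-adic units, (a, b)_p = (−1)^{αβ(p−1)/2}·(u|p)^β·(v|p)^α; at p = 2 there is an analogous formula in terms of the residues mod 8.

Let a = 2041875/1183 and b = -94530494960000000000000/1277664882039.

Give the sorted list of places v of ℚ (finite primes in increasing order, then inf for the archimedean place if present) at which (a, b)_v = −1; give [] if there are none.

[3, 13, 23, 29]

(a, b) ≡ (21, -130065) mod (ℚ^×)²; places V = {2, 3, 5, 7, 11, 13, 17, 23, 29, ∞}.
(a,b)_23: α=0, u≡5; β=1, v≡13 (mod 23); (5|23)=-1, (13|23)=+1; sign (−1)^0·-1^1·+1^0 = -1.
(a,b)_17: α=0, u≡9; β=-2, v≡1 (mod 17); (9|17)=+1, (1|17)=+1; sign (−1)^0·+1^-2·+1^0 = +1.
(a,b)_11: α=2, u≡2; β=6, v≡8 (mod 11); (2|11)=-1, (8|11)=-1; sign (−1)^0·-1^6·-1^2 = +1.
(a,b)_29: α=0, u≡17; β=1, v≡11 (mod 29); (17|29)=-1, (11|29)=-1; sign (−1)^0·-1^1·-1^0 = -1.
(a,b)_3: α=3, u≡1; β=-5, v≡1 (mod 3); (1|3)=+1, (1|3)=+1; sign (−1)^1·+1^-5·+1^3 = -1.
(a,b)_∞: sgn(21)=+, sgn(-130065)=−, so +1.
(a,b)_2: α=0, β=16; u≡5, v≡7 (mod 8); ε(u)ε(v)=0·1, αω(v)=0·0, βω(u)=16·1; sum ≡ 0  ⇒  +1.
(a,b)_13: α=-2, u≡8; β=-5, v≡6 (mod 13); (8|13)=-1, (6|13)=-1; sign (−1)^0·-1^-5·-1^-2 = -1.
(a,b)_5: α=4, u≡4; β=13, v≡2 (mod 5); (4|5)=+1, (2|5)=-1; sign (−1)^0·+1^13·-1^4 = +1.
(a,b)_7: α=-1, u≡3; β=-2, v≡2 (mod 7); (3|7)=-1, (2|7)=+1; sign (−1)^0·-1^-2·+1^-1 = +1.
(21, -130065 / ℚ) ramifies at {3, 13, 23, 29}: a division algebra.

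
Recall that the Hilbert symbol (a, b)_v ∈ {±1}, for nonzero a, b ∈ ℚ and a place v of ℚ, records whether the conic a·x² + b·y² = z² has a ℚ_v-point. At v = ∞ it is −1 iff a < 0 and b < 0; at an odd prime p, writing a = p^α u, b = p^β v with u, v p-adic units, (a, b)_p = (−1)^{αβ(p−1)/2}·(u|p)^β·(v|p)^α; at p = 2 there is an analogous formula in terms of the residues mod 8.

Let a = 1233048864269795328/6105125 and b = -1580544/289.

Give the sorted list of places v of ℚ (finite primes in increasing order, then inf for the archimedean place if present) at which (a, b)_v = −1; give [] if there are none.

[31, 43]

(a, b) ≡ (93310, -14) mod (ℚ^×)²; places V = {2, 3, 5, 7, 13, 17, 31, 43, ∞}.
(a,b)_17: α=-2, u≡5; β=-2, v≡14 (mod 17); (5|17)=-1, (14|17)=-1; sign (−1)^0·-1^-2·-1^-2 = +1.
(a,b)_∞: sgn(93310)=+, sgn(-14)=−, so +1.
(a,b)_3: α=8, u≡1; β=2, v≡1 (mod 3); (1|3)=+1, (1|3)=+1; sign (−1)^0·+1^2·+1^8 = +1.
(a,b)_5: α=-3, u≡3; β=0, v≡4 (mod 5); (3|5)=-1, (4|5)=+1; sign (−1)^0·-1^0·+1^-3 = +1.
(a,b)_43: α=1, u≡7; β=0, v≡3 (mod 43); (7|43)=-1, (3|43)=-1; sign (−1)^0·-1^0·-1^1 = -1.
(a,b)_2: α=23, β=9; u≡7, v≡1 (mod 8); ε(u)ε(v)=1·0, αω(v)=23·0, βω(u)=9·0; sum ≡ 0  ⇒  +1.
(a,b)_31: α=1, u≡11; β=0, v≡27 (mod 31); (11|31)=-1, (27|31)=-1; sign (−1)^0·-1^0·-1^1 = -1.
(a,b)_13: α=-2, u≡12; β=0, v≡3 (mod 13); (12|13)=+1, (3|13)=+1; sign (−1)^0·+1^0·+1^-2 = +1.
(a,b)_7: α=5, u≡2; β=3, v≡6 (mod 7); (2|7)=+1, (6|7)=-1; sign (−1)^1·+1^3·-1^5 = +1.
(93310, -14 / ℚ) ramifies at {31, 43}: a division algebra.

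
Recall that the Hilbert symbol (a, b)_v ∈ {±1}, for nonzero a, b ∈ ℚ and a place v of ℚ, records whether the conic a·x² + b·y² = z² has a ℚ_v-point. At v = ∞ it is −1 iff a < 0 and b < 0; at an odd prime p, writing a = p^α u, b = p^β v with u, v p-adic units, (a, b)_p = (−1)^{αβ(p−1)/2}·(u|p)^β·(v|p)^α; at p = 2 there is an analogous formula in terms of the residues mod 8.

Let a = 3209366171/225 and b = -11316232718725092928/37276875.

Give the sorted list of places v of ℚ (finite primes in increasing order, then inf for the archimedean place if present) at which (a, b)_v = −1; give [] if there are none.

[3, 17]

Mod squares: a ≡ 11, b ≡ -10659. Check v ∈ {∞, 2, 3, 5, 7, 11, 17, 19, 29, 31, 47, 59}.
v=31: a=31^2·(≡17), b=31^2·(≡9) mod 31; (17|31)=-1, (9|31)=+1; (−1)^{2·2·15}·(-1)^2·(+1)^2 = +1.
v=2: v_2(a)=0, v_2(b)=6; units ≡ 3, 5 (mod 8); ε·ε+αω+βω = 1·0+0·1+6·1 ≡ 0  ⇒  (a,b)_2 = +1.
v=17: a=17^0·(≡10), b=17^1·(≡13) mod 17; (10|17)=-1, (13|17)=+1; (−1)^{0·1·8}·(-1)^1·(+1)^0 = -1.
v=3: a=3^-2·(≡2), b=3^-3·(≡2) mod 3; (2|3)=-1, (2|3)=-1; (−1)^{-2·-3·1}·(-1)^-3·(-1)^-2 = -1.
v=47: a=47^0·(≡30), b=47^-2·(≡38) mod 47; (30|47)=-1, (38|47)=-1; (−1)^{0·-2·23}·(-1)^-2·(-1)^0 = +1.
v=59: a=59^0·(≡44), b=59^2·(≡21) mod 59; (44|59)=-1, (21|59)=+1; (−1)^{0·2·29}·(-1)^2·(+1)^0 = +1.
v=19: a=19^2·(≡1), b=19^3·(≡6) mod 19; (1|19)=+1, (6|19)=+1; (−1)^{2·3·9}·(+1)^3·(+1)^2 = +1.
v=11: a=11^1·(≡3), b=11^1·(≡7) mod 11; (3|11)=+1, (7|11)=-1; (−1)^{1·1·5}·(+1)^1·(-1)^1 = +1.
v=∞: 11 > 0 and -10659 < 0  ⇒  (a,b)_∞ = +1.
v=29: a=29^2·(≡26), b=29^2·(≡5) mod 29; (26|29)=-1, (5|29)=+1; (−1)^{2·2·14}·(-1)^2·(+1)^2 = +1.
v=7: a=7^0·(≡4), b=7^2·(≡1) mod 7; (4|7)=+1, (1|7)=+1; (−1)^{0·2·3}·(+1)^2·(+1)^0 = +1.
v=5: a=5^-2·(≡4), b=5^-4·(≡4) mod 5; (4|5)=+1, (4|5)=+1; (−1)^{-2·-4·2}·(+1)^-4·(+1)^-2 = +1.
Ram(11, -10659) = {3, 17}; no ℚ_3-point on the conic.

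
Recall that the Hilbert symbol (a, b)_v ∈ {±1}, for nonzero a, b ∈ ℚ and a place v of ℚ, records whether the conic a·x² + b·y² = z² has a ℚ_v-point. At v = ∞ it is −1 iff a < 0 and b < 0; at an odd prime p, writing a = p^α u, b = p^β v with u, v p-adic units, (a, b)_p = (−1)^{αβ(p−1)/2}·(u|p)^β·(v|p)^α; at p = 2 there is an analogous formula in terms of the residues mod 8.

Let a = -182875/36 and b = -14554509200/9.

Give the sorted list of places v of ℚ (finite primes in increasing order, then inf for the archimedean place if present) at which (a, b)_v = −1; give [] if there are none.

[5, 17, 19, inf]

Mod squares: a ≡ -7315, b ≡ -17. Check v ∈ {∞, 2, 3, 5, 7, 11, 17, 19}.
v=7: a=7^1·(≡6), b=7^2·(≡2) mod 7; (6|7)=-1, (2|7)=+1; (−1)^{1·2·3}·(-1)^2·(+1)^1 = +1.
v=17: a=17^0·(≡14), b=17^1·(≡16) mod 17; (14|17)=-1, (16|17)=+1; (−1)^{0·1·8}·(-1)^1·(+1)^0 = -1.
v=3: a=3^-2·(≡2), b=3^-2·(≡1) mod 3; (2|3)=-1, (1|3)=+1; (−1)^{-2·-2·1}·(-1)^-2·(+1)^-2 = +1.
v=∞: -7315 < 0 and -17 < 0  ⇒  (a,b)_∞ = -1.
v=5: a=5^3·(≡2), b=5^2·(≡3) mod 5; (2|5)=-1, (3|5)=-1; (−1)^{3·2·2}·(-1)^2·(-1)^3 = -1.
v=2: v_2(a)=-2, v_2(b)=4; units ≡ 5, 7 (mod 8); ε·ε+αω+βω = 0·1+-2·0+4·1 ≡ 0  ⇒  (a,b)_2 = +1.
v=11: a=11^1·(≡6), b=11^2·(≡1) mod 11; (6|11)=-1, (1|11)=+1; (−1)^{1·2·5}·(-1)^2·(+1)^1 = +1.
v=19: a=19^1·(≡15), b=19^2·(≡15) mod 19; (15|19)=-1, (15|19)=-1; (−1)^{1·2·9}·(-1)^2·(-1)^1 = -1.
Ram(-7315, -17) = {5, 17, 19, ∞}; no ℚ_5-point on the conic.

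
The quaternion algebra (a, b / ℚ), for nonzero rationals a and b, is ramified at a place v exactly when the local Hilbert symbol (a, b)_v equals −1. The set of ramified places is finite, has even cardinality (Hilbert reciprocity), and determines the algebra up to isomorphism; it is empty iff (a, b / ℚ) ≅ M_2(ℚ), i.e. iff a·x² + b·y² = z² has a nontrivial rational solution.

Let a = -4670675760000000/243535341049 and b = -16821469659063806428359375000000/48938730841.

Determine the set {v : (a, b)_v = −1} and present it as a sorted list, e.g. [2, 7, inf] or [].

(a, b) ≡ (-808635, -5735) mod (ℚ^×)²; places V = {2, 3, 5, 7, 11, 13, 17, 19, 29, 31, 37, 47, ∞}.
(a,b)_∞: sgn(-808635)=−, sgn(-5735)=−, so -1.
(a,b)_29: α=-2, u≡24; β=0, v≡25 (mod 29); (24|29)=+1, (25|29)=+1; sign (−1)^0·+1^0·+1^-2 = +1.
(a,b)_17: α=-2, u≡4; β=-2, v≡11 (mod 17); (4|17)=+1, (11|17)=-1; sign (−1)^0·+1^-2·-1^-2 = +1.
(a,b)_37: α=1, u≡34; β=3, v≡27 (mod 37); (34|37)=+1, (27|37)=+1; sign (−1)^0·+1^3·+1^1 = +1.
(a,b)_13: α=-2, u≡3; β=-4, v≡11 (mod 13); (3|13)=+1, (11|13)=-1; sign (−1)^0·+1^-4·-1^-2 = +1.
(a,b)_31: α=1, u≡29; β=3, v≡25 (mod 31); (29|31)=-1, (25|31)=+1; sign (−1)^1·-1^3·+1^1 = +1.
(a,b)_7: α=-2, u≡3; β=-2, v≡5 (mod 7); (3|7)=-1, (5|7)=-1; sign (−1)^0·-1^-2·-1^-2 = +1.
(a,b)_19: α=2, u≡16; β=2, v≡12 (mod 19); (16|19)=+1, (12|19)=-1; sign (−1)^0·+1^2·-1^2 = +1.
(a,b)_47: α=1, u≡22; β=4, v≡10 (mod 47); (22|47)=-1, (10|47)=-1; sign (−1)^0·-1^4·-1^1 = -1.
(a,b)_3: α=1, u≡2; β=4, v≡1 (mod 3); (2|3)=-1, (1|3)=+1; sign (−1)^0·-1^4·+1^1 = +1.
(a,b)_2: α=10, β=6; u≡5, v≡1 (mod 8); ε(u)ε(v)=0·0, αω(v)=10·0, βω(u)=6·1; sum ≡ 0  ⇒  +1.
(a,b)_11: α=-2, u≡10; β=-2, v≡2 (mod 11); (10|11)=-1, (2|11)=-1; sign (−1)^0·-1^-2·-1^-2 = +1.
(a,b)_5: α=7, u≡3; β=13, v≡3 (mod 5); (3|5)=-1, (3|5)=-1; sign (−1)^0·-1^13·-1^7 = +1.
Ram(-808635, -5735) = {47, ∞}; no ℚ_47-point on the conic.

[47, inf]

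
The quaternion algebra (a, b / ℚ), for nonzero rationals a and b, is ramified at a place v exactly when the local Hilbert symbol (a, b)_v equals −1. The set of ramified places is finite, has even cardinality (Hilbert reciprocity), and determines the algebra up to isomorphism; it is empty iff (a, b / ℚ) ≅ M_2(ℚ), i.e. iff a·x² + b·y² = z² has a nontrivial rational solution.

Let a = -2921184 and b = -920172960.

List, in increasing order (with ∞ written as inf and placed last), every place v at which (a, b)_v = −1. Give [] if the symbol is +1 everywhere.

(a, b) ≡ (-46, -1610) mod (ℚ^×)²; places V = {2, 3, 5, 7, 23, ∞}.
(a,b)_2: α=5, β=5; u≡1, v≡3 (mod 8); ε(u)ε(v)=0·1, αω(v)=5·1, βω(u)=5·0; sum ≡ 1  ⇒  -1.
(a,b)_7: α=2, u≡3; β=3, v≡2 (mod 7); (3|7)=-1, (2|7)=+1; sign (−1)^0·-1^3·+1^2 = -1.
(a,b)_∞: sgn(-46)=−, sgn(-1610)=−, so -1.
(a,b)_23: α=1, u≡21; β=1, v≡14 (mod 23); (21|23)=-1, (14|23)=-1; sign (−1)^1·-1^1·-1^1 = -1.
(a,b)_3: α=4, u≡2; β=6, v≡1 (mod 3); (2|3)=-1, (1|3)=+1; sign (−1)^0·-1^6·+1^4 = +1.
(a,b)_5: α=0, u≡1; β=1, v≡3 (mod 5); (1|5)=+1, (3|5)=-1; sign (−1)^0·+1^1·-1^0 = +1.
(-46, -1610 / ℚ) ramifies at {2, 7, 23, ∞}: a division algebra.

[2, 7, 23, inf]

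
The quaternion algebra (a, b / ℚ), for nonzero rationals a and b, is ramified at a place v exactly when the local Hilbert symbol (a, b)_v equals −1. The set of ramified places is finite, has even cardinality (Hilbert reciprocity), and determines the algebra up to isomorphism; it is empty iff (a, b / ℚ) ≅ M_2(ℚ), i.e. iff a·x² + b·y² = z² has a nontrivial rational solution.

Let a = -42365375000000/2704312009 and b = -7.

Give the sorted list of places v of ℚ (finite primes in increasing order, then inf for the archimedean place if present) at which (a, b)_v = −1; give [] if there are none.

(a, b) ≡ (-2015, -7) mod (ℚ^×)²; places V = {2, 5, 7, 13, 17, 19, 23, 29, 31, ∞}.
(a,b)_2: α=6, β=0; u≡1, v≡1 (mod 8); ε(u)ε(v)=0·0, αω(v)=6·0, βω(u)=0·0; sum ≡ 0  ⇒  +1.
(a,b)_29: α=2, u≡2; β=0, v≡22 (mod 29); (2|29)=-1, (22|29)=+1; sign (−1)^0·-1^0·+1^2 = +1.
(a,b)_13: α=1, u≡12; β=0, v≡6 (mod 13); (12|13)=+1, (6|13)=-1; sign (−1)^0·+1^0·-1^1 = -1.
(a,b)_7: α=-2, u≡1; β=1, v≡6 (mod 7); (1|7)=+1, (6|7)=-1; sign (−1)^0·+1^1·-1^-2 = +1.
(a,b)_17: α=-2, u≡1; β=0, v≡10 (mod 17); (1|17)=+1, (10|17)=-1; sign (−1)^0·+1^0·-1^-2 = +1.
(a,b)_5: α=9, u≡2; β=0, v≡3 (mod 5); (2|5)=-1, (3|5)=-1; sign (−1)^0·-1^0·-1^9 = -1.
(a,b)_31: α=1, u≡18; β=0, v≡24 (mod 31); (18|31)=+1, (24|31)=-1; sign (−1)^0·+1^0·-1^1 = -1.
(a,b)_19: α=-2, u≡12; β=0, v≡12 (mod 19); (12|19)=-1, (12|19)=-1; sign (−1)^0·-1^0·-1^-2 = +1.
(a,b)_∞: sgn(-2015)=−, sgn(-7)=−, so -1.
(a,b)_23: α=-2, u≡8; β=0, v≡16 (mod 23); (8|23)=+1, (16|23)=+1; sign (−1)^0·+1^0·+1^-2 = +1.
(-2015, -7 / ℚ) ramifies at {5, 13, 31, ∞}: a division algebra.

[5, 13, 31, inf]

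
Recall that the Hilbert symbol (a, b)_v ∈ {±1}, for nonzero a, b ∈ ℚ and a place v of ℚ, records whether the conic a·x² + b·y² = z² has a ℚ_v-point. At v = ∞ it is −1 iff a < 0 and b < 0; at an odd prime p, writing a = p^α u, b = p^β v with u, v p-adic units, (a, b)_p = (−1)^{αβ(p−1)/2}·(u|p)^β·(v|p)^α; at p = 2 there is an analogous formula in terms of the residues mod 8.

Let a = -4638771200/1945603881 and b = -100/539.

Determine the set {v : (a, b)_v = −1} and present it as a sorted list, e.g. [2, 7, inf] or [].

[2, inf]

(a, b) ≡ (-2, -11) mod (ℚ^×)²; places V = {2, 3, 5, 7, 11, 13, 29, 43, ∞}.
(a,b)_2: α=11, β=2; u≡7, v≡5 (mod 8); ε(u)ε(v)=1·0, αω(v)=11·1, βω(u)=2·0; sum ≡ 1  ⇒  -1.
(a,b)_∞: sgn(-2)=−, sgn(-11)=−, so -1.
(a,b)_5: α=2, u≡2; β=2, v≡4 (mod 5); (2|5)=-1, (4|5)=+1; sign (−1)^0·-1^2·+1^2 = +1.
(a,b)_43: α=2, u≡36; β=0, v≡5 (mod 43); (36|43)=+1, (5|43)=-1; sign (−1)^0·+1^0·-1^2 = +1.
(a,b)_11: α=0, u≡3; β=-1, v≡2 (mod 11); (3|11)=+1, (2|11)=-1; sign (−1)^0·+1^-1·-1^0 = +1.
(a,b)_3: α=-4, u≡1; β=0, v≡1 (mod 3); (1|3)=+1, (1|3)=+1; sign (−1)^0·+1^0·+1^-4 = +1.
(a,b)_7: α=2, u≡3; β=-2, v≡3 (mod 7); (3|7)=-1, (3|7)=-1; sign (−1)^0·-1^-2·-1^2 = +1.
(a,b)_29: α=-2, u≡15; β=0, v≡18 (mod 29); (15|29)=-1, (18|29)=-1; sign (−1)^0·-1^0·-1^-2 = +1.
(a,b)_13: α=-4, u≡2; β=0, v≡5 (mod 13); (2|13)=-1, (5|13)=-1; sign (−1)^0·-1^0·-1^-4 = +1.
Ram(-2, -11) = {2, ∞}; no ℚ_2-point on the conic.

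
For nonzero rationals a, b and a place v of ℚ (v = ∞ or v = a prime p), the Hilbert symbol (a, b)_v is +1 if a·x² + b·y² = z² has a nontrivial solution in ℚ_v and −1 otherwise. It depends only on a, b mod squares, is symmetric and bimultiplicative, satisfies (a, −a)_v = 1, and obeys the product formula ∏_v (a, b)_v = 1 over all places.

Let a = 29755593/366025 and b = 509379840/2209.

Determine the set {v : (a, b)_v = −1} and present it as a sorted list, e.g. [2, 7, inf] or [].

(a, b) ≡ (17, 85) mod (ℚ^×)²; places V = {2, 3, 5, 7, 11, 17, 47, ∞}.
(a,b)_7: α=4, u≡5; β=0, v≡1 (mod 7); (5|7)=-1, (1|7)=+1; sign (−1)^0·-1^0·+1^4 = +1.
(a,b)_∞: sgn(17)=+, sgn(85)=+, so +1.
(a,b)_17: α=1, u≡4; β=3, v≡3 (mod 17); (4|17)=+1, (3|17)=-1; sign (−1)^0·+1^3·-1^1 = -1.
(a,b)_5: α=-2, u≡3; β=1, v≡2 (mod 5); (3|5)=-1, (2|5)=-1; sign (−1)^0·-1^1·-1^-2 = -1.
(a,b)_3: α=6, u≡2; β=4, v≡1 (mod 3); (2|3)=-1, (1|3)=+1; sign (−1)^0·-1^4·+1^6 = +1.
(a,b)_47: α=0, u≡14; β=-2, v≡44 (mod 47); (14|47)=+1, (44|47)=-1; sign (−1)^0·+1^-2·-1^0 = +1.
(a,b)_11: α=-4, u≡7; β=0, v≡10 (mod 11); (7|11)=-1, (10|11)=-1; sign (−1)^0·-1^0·-1^-4 = +1.
(a,b)_2: α=0, β=8; u≡1, v≡5 (mod 8); ε(u)ε(v)=0·0, αω(v)=0·1, βω(u)=8·0; sum ≡ 0  ⇒  +1.
Ram(17, 85) = {5, 17}; no ℚ_5-point on the conic.

[5, 17]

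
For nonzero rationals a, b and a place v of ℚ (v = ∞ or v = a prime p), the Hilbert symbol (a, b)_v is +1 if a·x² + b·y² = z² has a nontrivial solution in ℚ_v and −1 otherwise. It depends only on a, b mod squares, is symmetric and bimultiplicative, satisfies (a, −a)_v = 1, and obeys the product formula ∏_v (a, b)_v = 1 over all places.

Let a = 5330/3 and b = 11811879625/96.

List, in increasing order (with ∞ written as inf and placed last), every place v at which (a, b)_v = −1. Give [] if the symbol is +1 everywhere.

Mod squares: a ≡ 15990, b ≡ 2834851110. Check v ∈ {∞, 2, 3, 5, 7, 13, 19, 31, 41, 43}.
v=43: a=43^0·(≡28), b=43^1·(≡34) mod 43; (28|43)=-1, (34|43)=-1; (−1)^{0·1·21}·(-1)^1·(-1)^0 = -1.
v=31: a=31^0·(≡20), b=31^1·(≡30) mod 31; (20|31)=+1, (30|31)=-1; (−1)^{0·1·15}·(+1)^1·(-1)^0 = +1.
v=13: a=13^1·(≡11), b=13^1·(≡10) mod 13; (11|13)=-1, (10|13)=+1; (−1)^{1·1·6}·(-1)^1·(+1)^1 = -1.
v=2: v_2(a)=1, v_2(b)=-5; units ≡ 3, 3 (mod 8); ε·ε+αω+βω = 1·1+1·1+-5·1 ≡ 1  ⇒  (a,b)_2 = -1.
v=7: a=7^0·(≡1), b=7^1·(≡4) mod 7; (1|7)=+1, (4|7)=+1; (−1)^{0·1·3}·(+1)^1·(+1)^0 = +1.
v=41: a=41^1·(≡16), b=41^1·(≡21) mod 41; (16|41)=+1, (21|41)=+1; (−1)^{1·1·20}·(+1)^1·(+1)^1 = +1.
v=19: a=19^0·(≡16), b=19^1·(≡3) mod 19; (16|19)=+1, (3|19)=-1; (−1)^{0·1·9}·(+1)^1·(-1)^0 = +1.
v=3: a=3^-1·(≡2), b=3^-1·(≡2) mod 3; (2|3)=-1, (2|3)=-1; (−1)^{-1·-1·1}·(-1)^-1·(-1)^-1 = -1.
v=∞: 15990 > 0 and 2834851110 > 0  ⇒  (a,b)_∞ = +1.
v=5: a=5^1·(≡2), b=5^3·(≡2) mod 5; (2|5)=-1, (2|5)=-1; (−1)^{1·3·2}·(-1)^3·(-1)^1 = +1.
|Ram(15990, 2834851110)| = 4, even; anisotropic at {2, 3, 13, 43}.

[2, 3, 13, 43]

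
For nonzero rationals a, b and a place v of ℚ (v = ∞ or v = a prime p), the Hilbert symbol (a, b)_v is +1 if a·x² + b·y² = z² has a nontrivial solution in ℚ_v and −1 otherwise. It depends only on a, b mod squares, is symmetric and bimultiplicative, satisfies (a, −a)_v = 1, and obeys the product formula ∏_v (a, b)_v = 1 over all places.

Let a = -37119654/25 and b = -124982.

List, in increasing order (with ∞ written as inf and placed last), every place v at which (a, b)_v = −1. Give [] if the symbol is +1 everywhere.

(a, b) ≡ (-34086, -124982) mod (ℚ^×)²; places V = {2, 3, 5, 11, 13, 19, 23, ∞}.
(a,b)_3: α=3, u≡2; β=0, v≡1 (mod 3); (2|3)=-1, (1|3)=+1; sign (−1)^0·-1^0·+1^3 = +1.
(a,b)_2: α=1, β=1; u≡5, v≡5 (mod 8); ε(u)ε(v)=0·0, αω(v)=1·1, βω(u)=1·1; sum ≡ 0  ⇒  +1.
(a,b)_11: α=2, u≡9; β=1, v≡1 (mod 11); (9|11)=+1, (1|11)=+1; sign (−1)^0·+1^1·+1^2 = +1.
(a,b)_5: α=-2, u≡1; β=0, v≡3 (mod 5); (1|5)=+1, (3|5)=-1; sign (−1)^0·+1^0·-1^-2 = +1.
(a,b)_∞: sgn(-34086)=−, sgn(-124982)=−, so -1.
(a,b)_19: α=1, u≡11; β=1, v≡15 (mod 19); (11|19)=+1, (15|19)=-1; sign (−1)^1·+1^1·-1^1 = +1.
(a,b)_23: α=1, u≡6; β=1, v≡17 (mod 23); (6|23)=+1, (17|23)=-1; sign (−1)^1·+1^1·-1^1 = +1.
(a,b)_13: α=1, u≡12; β=1, v≡6 (mod 13); (12|13)=+1, (6|13)=-1; sign (−1)^0·+1^1·-1^1 = -1.
Ram(-34086, -124982) = {13, ∞}; no ℚ_13-point on the conic.

[13, inf]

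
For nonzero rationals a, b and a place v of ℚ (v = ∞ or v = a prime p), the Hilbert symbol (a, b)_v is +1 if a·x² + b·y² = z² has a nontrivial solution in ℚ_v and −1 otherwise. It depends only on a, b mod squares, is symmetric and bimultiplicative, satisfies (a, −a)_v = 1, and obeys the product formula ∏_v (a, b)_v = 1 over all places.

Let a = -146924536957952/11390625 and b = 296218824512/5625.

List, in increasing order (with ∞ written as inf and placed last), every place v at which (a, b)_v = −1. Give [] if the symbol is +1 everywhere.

[13, 17, 19, 37]

Mod squares: a ≡ -155363, b ≡ 4816253. Check v ∈ {∞, 2, 3, 5, 13, 17, 19, 31, 37}.
v=13: a=13^1·(≡1), b=13^1·(≡8) mod 13; (1|13)=+1, (8|13)=-1; (−1)^{1·1·6}·(+1)^1·(-1)^1 = -1.
v=19: a=19^1·(≡2), b=19^1·(≡8) mod 19; (2|19)=-1, (8|19)=-1; (−1)^{1·1·9}·(-1)^1·(-1)^1 = -1.
v=17: a=17^1·(≡11), b=17^1·(≡4) mod 17; (11|17)=-1, (4|17)=+1; (−1)^{1·1·8}·(-1)^1·(+1)^1 = -1.
v=5: a=5^-6·(≡2), b=5^-4·(≡3) mod 5; (2|5)=-1, (3|5)=-1; (−1)^{-6·-4·2}·(-1)^-4·(-1)^-6 = +1.
v=2: v_2(a)=10, v_2(b)=6; units ≡ 5, 5 (mod 8); ε·ε+αω+βω = 0·0+10·1+6·1 ≡ 0  ⇒  (a,b)_2 = +1.
v=3: a=3^-6·(≡1), b=3^-2·(≡2) mod 3; (1|3)=+1, (2|3)=-1; (−1)^{-6·-2·1}·(+1)^-2·(-1)^-6 = +1.
v=31: a=31^4·(≡18), b=31^3·(≡12) mod 31; (18|31)=+1, (12|31)=-1; (−1)^{4·3·15}·(+1)^3·(-1)^4 = +1.
v=37: a=37^1·(≡8), b=37^1·(≡30) mod 37; (8|37)=-1, (30|37)=+1; (−1)^{1·1·18}·(-1)^1·(+1)^1 = -1.
v=∞: -155363 < 0 and 4816253 > 0  ⇒  (a,b)_∞ = +1.
(-155363, 4816253 / ℚ) ramifies at {13, 17, 19, 37}: a division algebra.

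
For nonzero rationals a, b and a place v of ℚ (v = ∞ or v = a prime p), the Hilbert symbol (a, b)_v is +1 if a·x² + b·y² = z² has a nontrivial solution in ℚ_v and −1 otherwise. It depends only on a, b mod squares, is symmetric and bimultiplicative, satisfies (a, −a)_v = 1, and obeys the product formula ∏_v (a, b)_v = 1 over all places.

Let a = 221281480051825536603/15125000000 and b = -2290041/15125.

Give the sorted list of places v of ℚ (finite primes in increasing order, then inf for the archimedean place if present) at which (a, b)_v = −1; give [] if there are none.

[2, 5]

(a, b) ≡ (7215, -2405) mod (ℚ^×)²; places V = {2, 3, 5, 11, 13, 19, 23, 37, ∞}.
(a,b)_37: α=3, u≡9; β=1, v≡36 (mod 37); (9|37)=+1, (36|37)=+1; sign (−1)^0·+1^1·+1^3 = +1.
(a,b)_23: α=4, u≡12; β=2, v≡21 (mod 23); (12|23)=+1, (21|23)=-1; sign (−1)^0·+1^2·-1^4 = +1.
(a,b)_2: α=-6, β=0; u≡7, v≡3 (mod 8); ε(u)ε(v)=1·1, αω(v)=-6·1, βω(u)=0·0; sum ≡ 1  ⇒  -1.
(a,b)_5: α=-9, u≡2; β=-3, v≡4 (mod 5); (2|5)=-1, (4|5)=+1; sign (−1)^0·-1^-3·+1^-9 = -1.
(a,b)_∞: sgn(7215)=+, sgn(-2405)=−, so +1.
(a,b)_3: α=9, u≡2; β=2, v≡1 (mod 3); (2|3)=-1, (1|3)=+1; sign (−1)^0·-1^2·+1^9 = +1.
(a,b)_11: α=-2, u≡10; β=-2, v≡4 (mod 11); (10|11)=-1, (4|11)=+1; sign (−1)^0·-1^-2·+1^-2 = +1.
(a,b)_13: α=3, u≡12; β=1, v≡1 (mod 13); (12|13)=+1, (1|13)=+1; sign (−1)^0·+1^1·+1^3 = +1.
(a,b)_19: α=2, u≡15; β=0, v≡10 (mod 19); (15|19)=-1, (10|19)=-1; sign (−1)^0·-1^0·-1^2 = +1.
|Ram(7215, -2405)| = 2, even; anisotropic at {2, 5}.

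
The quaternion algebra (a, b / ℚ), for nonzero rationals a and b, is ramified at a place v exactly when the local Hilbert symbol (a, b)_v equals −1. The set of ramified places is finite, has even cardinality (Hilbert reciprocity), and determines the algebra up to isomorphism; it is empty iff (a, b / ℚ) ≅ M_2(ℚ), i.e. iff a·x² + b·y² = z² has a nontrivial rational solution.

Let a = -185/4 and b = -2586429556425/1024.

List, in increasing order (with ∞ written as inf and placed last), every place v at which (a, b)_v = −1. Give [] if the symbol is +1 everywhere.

[2, 5, 11, inf]

Mod squares: a ≡ -185, b ≡ -15873. Check v ∈ {∞, 2, 3, 5, 11, 13, 23, 37}.
v=23: a=23^0·(≡17), b=23^2·(≡15) mod 23; (17|23)=-1, (15|23)=-1; (−1)^{0·2·11}·(-1)^2·(-1)^0 = +1.
v=2: v_2(a)=-2, v_2(b)=-10; units ≡ 7, 7 (mod 8); ε·ε+αω+βω = 1·1+-2·0+-10·0 ≡ 1  ⇒  (a,b)_2 = -1.
v=37: a=37^1·(≡8), b=37^3·(≡5) mod 37; (8|37)=-1, (5|37)=-1; (−1)^{1·3·18}·(-1)^3·(-1)^1 = +1.
v=11: a=11^0·(≡6), b=11^1·(≡5) mod 11; (6|11)=-1, (5|11)=+1; (−1)^{0·1·5}·(-1)^1·(+1)^0 = -1.
v=∞: -185 < 0 and -15873 < 0  ⇒  (a,b)_∞ = -1.
v=5: a=5^1·(≡2), b=5^2·(≡2) mod 5; (2|5)=-1, (2|5)=-1; (−1)^{1·2·2}·(-1)^2·(-1)^1 = -1.
v=3: a=3^0·(≡1), b=3^3·(≡1) mod 3; (1|3)=+1, (1|3)=+1; (−1)^{0·3·1}·(+1)^3·(+1)^0 = +1.
v=13: a=13^0·(≡9), b=13^1·(≡4) mod 13; (9|13)=+1, (4|13)=+1; (−1)^{0·1·6}·(+1)^1·(+1)^0 = +1.
|Ram(-185, -15873)| = 4, even; anisotropic at {2, 5, 11, ∞}.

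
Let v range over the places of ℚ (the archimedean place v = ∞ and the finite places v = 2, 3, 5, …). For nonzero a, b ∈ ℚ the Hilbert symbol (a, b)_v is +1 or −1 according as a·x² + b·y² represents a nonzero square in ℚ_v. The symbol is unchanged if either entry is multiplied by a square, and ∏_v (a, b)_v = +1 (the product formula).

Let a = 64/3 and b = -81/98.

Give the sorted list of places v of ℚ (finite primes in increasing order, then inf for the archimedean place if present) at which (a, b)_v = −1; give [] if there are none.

(a, b) ≡ (3, -2) mod (ℚ^×)²; places V = {2, 3, 7, ∞}.
(a,b)_2: α=6, β=-1; u≡3, v≡7 (mod 8); ε(u)ε(v)=1·1, αω(v)=6·0, βω(u)=-1·1; sum ≡ 0  ⇒  +1.
(a,b)_7: α=0, u≡5; β=-2, v≡5 (mod 7); (5|7)=-1, (5|7)=-1; sign (−1)^0·-1^-2·-1^0 = +1.
(a,b)_3: α=-1, u≡1; β=4, v≡1 (mod 3); (1|3)=+1, (1|3)=+1; sign (−1)^0·+1^4·+1^-1 = +1.
(a,b)_∞: sgn(3)=+, sgn(-2)=−, so +1.
Ram(a, b) = ∅: the form 3·x² + -2·y² − z² is isotropic over every ℚ_v, so by Hasse–Minkowski it is isotropic over ℚ.

[]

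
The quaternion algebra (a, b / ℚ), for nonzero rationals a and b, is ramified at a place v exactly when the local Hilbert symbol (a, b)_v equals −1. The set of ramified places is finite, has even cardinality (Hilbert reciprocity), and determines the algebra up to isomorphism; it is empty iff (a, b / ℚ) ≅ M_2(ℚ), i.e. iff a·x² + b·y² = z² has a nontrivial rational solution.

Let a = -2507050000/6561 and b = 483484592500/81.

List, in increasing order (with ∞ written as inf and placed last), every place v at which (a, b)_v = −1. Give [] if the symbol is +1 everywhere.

[5, 7, 13, 19]

Mod squares: a ≡ -250705, b ≡ 13. Check v ∈ {∞, 2, 3, 5, 7, 13, 19, 29}.
v=7: a=7^1·(≡1), b=7^2·(≡6) mod 7; (1|7)=+1, (6|7)=-1; (−1)^{1·2·3}·(+1)^2·(-1)^1 = -1.
v=29: a=29^1·(≡27), b=29^2·(≡13) mod 29; (27|29)=-1, (13|29)=+1; (−1)^{1·2·14}·(-1)^2·(+1)^1 = +1.
v=5: a=5^5·(≡4), b=5^4·(≡3) mod 5; (4|5)=+1, (3|5)=-1; (−1)^{5·4·2}·(+1)^4·(-1)^5 = -1.
v=19: a=19^1·(≡10), b=19^2·(≡15) mod 19; (10|19)=-1, (15|19)=-1; (−1)^{1·2·9}·(-1)^2·(-1)^1 = -1.
v=13: a=13^1·(≡11), b=13^1·(≡4) mod 13; (11|13)=-1, (4|13)=+1; (−1)^{1·1·6}·(-1)^1·(+1)^1 = -1.
v=2: v_2(a)=4, v_2(b)=2; units ≡ 7, 5 (mod 8); ε·ε+αω+βω = 1·0+4·1+2·0 ≡ 0  ⇒  (a,b)_2 = +1.
v=∞: -250705 < 0 and 13 > 0  ⇒  (a,b)_∞ = +1.
v=3: a=3^-8·(≡2), b=3^-4·(≡1) mod 3; (2|3)=-1, (1|3)=+1; (−1)^{-8·-4·1}·(-1)^-4·(+1)^-8 = +1.
Ram(-250705, 13) = {5, 7, 13, 19}; no ℚ_5-point on the conic.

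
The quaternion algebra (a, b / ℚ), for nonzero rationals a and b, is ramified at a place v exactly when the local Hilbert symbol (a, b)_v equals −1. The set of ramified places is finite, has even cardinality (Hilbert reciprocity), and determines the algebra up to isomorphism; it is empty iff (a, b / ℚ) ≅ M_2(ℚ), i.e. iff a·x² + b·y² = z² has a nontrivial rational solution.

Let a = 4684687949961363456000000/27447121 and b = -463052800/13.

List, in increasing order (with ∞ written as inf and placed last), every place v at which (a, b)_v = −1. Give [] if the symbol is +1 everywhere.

Mod squares: a ≡ 21, b ≡ -58786. Check v ∈ {∞, 2, 3, 5, 7, 13, 17, 19, 31}.
v=∞: 21 > 0 and -58786 < 0  ⇒  (a,b)_∞ = +1.
v=13: a=13^-4·(≡5), b=13^-1·(≡11) mod 13; (5|13)=-1, (11|13)=-1; (−1)^{-4·-1·6}·(-1)^-1·(-1)^-4 = -1.
v=17: a=17^4·(≡1), b=17^1·(≡12) mod 17; (1|17)=+1, (12|17)=-1; (−1)^{4·1·8}·(+1)^1·(-1)^4 = +1.
v=7: a=7^3·(≡6), b=7^1·(≡1) mod 7; (6|7)=-1, (1|7)=+1; (−1)^{3·1·3}·(-1)^1·(+1)^3 = +1.
v=31: a=31^-2·(≡12), b=31^0·(≡26) mod 31; (12|31)=-1, (26|31)=-1; (−1)^{-2·0·15}·(-1)^0·(-1)^-2 = +1.
v=3: a=3^3·(≡1), b=3^0·(≡2) mod 3; (1|3)=+1, (2|3)=-1; (−1)^{3·0·1}·(+1)^0·(-1)^3 = -1.
v=19: a=19^2·(≡15), b=19^1·(≡15) mod 19; (15|19)=-1, (15|19)=-1; (−1)^{2·1·9}·(-1)^1·(-1)^2 = -1.
v=5: a=5^6·(≡4), b=5^2·(≡1) mod 5; (4|5)=+1, (1|5)=+1; (−1)^{6·2·2}·(+1)^2·(+1)^6 = +1.
v=2: v_2(a)=30, v_2(b)=13; units ≡ 5, 7 (mod 8); ε·ε+αω+βω = 0·1+30·0+13·1 ≡ 1  ⇒  (a,b)_2 = -1.
(21, -58786 / ℚ) ramifies at {2, 3, 13, 19}: a division algebra.

[2, 3, 13, 19]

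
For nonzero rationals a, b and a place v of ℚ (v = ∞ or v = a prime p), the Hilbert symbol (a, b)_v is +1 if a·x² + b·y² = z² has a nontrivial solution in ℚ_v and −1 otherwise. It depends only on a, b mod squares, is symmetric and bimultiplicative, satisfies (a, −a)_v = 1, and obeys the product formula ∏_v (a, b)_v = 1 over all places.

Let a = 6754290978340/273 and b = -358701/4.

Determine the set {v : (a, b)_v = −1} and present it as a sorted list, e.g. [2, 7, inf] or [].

[3, 13, 29, 37]

(a, b) ≡ (862675905, -358701) mod (ℚ^×)²; places V = {2, 3, 5, 7, 13, 17, 19, 29, 31, 37, 43, ∞}.
(a,b)_43: α=2, u≡14; β=0, v≡12 (mod 43); (14|43)=+1, (12|43)=-1; sign (−1)^0·+1^0·-1^2 = +1.
(a,b)_5: α=1, u≡1; β=0, v≡1 (mod 5); (1|5)=+1, (1|5)=+1; sign (−1)^0·+1^0·+1^1 = +1.
(a,b)_19: α=1, u≡12; β=1, v≡16 (mod 19); (12|19)=-1, (16|19)=+1; sign (−1)^1·-1^1·+1^1 = +1.
(a,b)_2: α=2, β=-2; u≡1, v≡3 (mod 8); ε(u)ε(v)=0·1, αω(v)=2·1, βω(u)=-2·0; sum ≡ 0  ⇒  +1.
(a,b)_29: α=1, u≡28; β=1, v≡18 (mod 29); (28|29)=+1, (18|29)=-1; sign (−1)^0·+1^1·-1^1 = -1.
(a,b)_∞: sgn(862675905)=+, sgn(-358701)=−, so +1.
(a,b)_37: α=1, u≡18; β=0, v≡22 (mod 37); (18|37)=-1, (22|37)=-1; sign (−1)^0·-1^0·-1^1 = -1.
(a,b)_3: α=-1, u≡1; β=1, v≡1 (mod 3); (1|3)=+1, (1|3)=+1; sign (−1)^1·+1^1·+1^-1 = -1.
(a,b)_17: α=2, u≡8; β=0, v≡4 (mod 17); (8|17)=+1, (4|17)=+1; sign (−1)^0·+1^0·+1^2 = +1.
(a,b)_7: α=-1, u≡6; β=1, v≡1 (mod 7); (6|7)=-1, (1|7)=+1; sign (−1)^1·-1^1·+1^-1 = +1.
(a,b)_31: α=1, u≡7; β=1, v≡29 (mod 31); (7|31)=+1, (29|31)=-1; sign (−1)^1·+1^1·-1^1 = +1.
(a,b)_13: α=-1, u≡6; β=0, v≡2 (mod 13); (6|13)=-1, (2|13)=-1; sign (−1)^0·-1^0·-1^-1 = -1.
Ram(862675905, -358701) = {3, 13, 29, 37}; no ℚ_3-point on the conic.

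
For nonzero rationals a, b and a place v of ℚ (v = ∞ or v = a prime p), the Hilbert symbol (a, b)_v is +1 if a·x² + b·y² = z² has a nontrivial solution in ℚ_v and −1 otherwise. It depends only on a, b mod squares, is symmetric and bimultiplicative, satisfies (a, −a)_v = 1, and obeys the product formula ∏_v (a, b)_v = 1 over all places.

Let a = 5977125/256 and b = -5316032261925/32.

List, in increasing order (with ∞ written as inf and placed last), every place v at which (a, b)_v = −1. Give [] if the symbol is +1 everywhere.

[2, 7, 23, 31]

Mod squares: a ≡ 26565, b ≡ -186. Check v ∈ {∞, 2, 3, 5, 7, 11, 23, 31}.
v=5: a=5^3·(≡2), b=5^2·(≡4) mod 5; (2|5)=-1, (4|5)=+1; (−1)^{3·2·2}·(-1)^2·(+1)^3 = +1.
v=23: a=23^1·(≡7), b=23^2·(≡5) mod 23; (7|23)=-1, (5|23)=-1; (−1)^{1·2·11}·(-1)^2·(-1)^1 = -1.
v=11: a=11^1·(≡10), b=11^2·(≡5) mod 11; (10|11)=-1, (5|11)=+1; (−1)^{1·2·5}·(-1)^2·(+1)^1 = +1.
v=2: v_2(a)=-8, v_2(b)=-5; units ≡ 5, 3 (mod 8); ε·ε+αω+βω = 0·1+-8·1+-5·1 ≡ 1  ⇒  (a,b)_2 = -1.
v=3: a=3^3·(≡2), b=3^7·(≡1) mod 3; (2|3)=-1, (1|3)=+1; (−1)^{3·7·1}·(-1)^7·(+1)^3 = +1.
v=7: a=7^1·(≡2), b=7^2·(≡5) mod 7; (2|7)=+1, (5|7)=-1; (−1)^{1·2·3}·(+1)^2·(-1)^1 = -1.
v=∞: 26565 > 0 and -186 < 0  ⇒  (a,b)_∞ = +1.
v=31: a=31^0·(≡29), b=31^1·(≡20) mod 31; (29|31)=-1, (20|31)=+1; (−1)^{0·1·15}·(-1)^1·(+1)^0 = -1.
Ram(26565, -186) = {2, 7, 23, 31}; no ℚ_2-point on the conic.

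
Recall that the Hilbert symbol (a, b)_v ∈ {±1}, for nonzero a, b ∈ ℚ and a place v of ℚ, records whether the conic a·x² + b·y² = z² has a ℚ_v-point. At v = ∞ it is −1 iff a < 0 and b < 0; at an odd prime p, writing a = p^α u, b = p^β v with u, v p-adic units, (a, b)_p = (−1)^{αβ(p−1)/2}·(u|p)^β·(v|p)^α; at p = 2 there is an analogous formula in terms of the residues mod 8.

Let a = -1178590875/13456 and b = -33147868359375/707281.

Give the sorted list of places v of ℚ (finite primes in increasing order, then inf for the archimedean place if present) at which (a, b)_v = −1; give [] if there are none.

[5, 11, 17, inf]

Mod squares: a ≡ -19635, b ≡ -3927. Check v ∈ {∞, 2, 3, 5, 7, 11, 17, 29}.
v=5: a=5^3·(≡3), b=5^8·(≡2) mod 5; (3|5)=-1, (2|5)=-1; (−1)^{3·8·2}·(-1)^8·(-1)^3 = -1.
v=∞: -19635 < 0 and -3927 < 0  ⇒  (a,b)_∞ = -1.
v=2: v_2(a)=-4, v_2(b)=0; units ≡ 5, 1 (mod 8); ε·ε+αω+βω = 0·0+-4·0+0·1 ≡ 0  ⇒  (a,b)_2 = +1.
v=11: a=11^1·(≡2), b=11^1·(≡7) mod 11; (2|11)=-1, (7|11)=-1; (−1)^{1·1·5}·(-1)^1·(-1)^1 = -1.
v=29: a=29^-2·(≡26), b=29^-4·(≡8) mod 29; (26|29)=-1, (8|29)=-1; (−1)^{-2·-4·14}·(-1)^-4·(-1)^-2 = +1.
v=17: a=17^1·(≡13), b=17^1·(≡12) mod 17; (13|17)=+1, (12|17)=-1; (−1)^{1·1·8}·(+1)^1·(-1)^1 = -1.
v=3: a=3^1·(≡1), b=3^3·(≡2) mod 3; (1|3)=+1, (2|3)=-1; (−1)^{1·3·1}·(+1)^3·(-1)^1 = +1.
v=7: a=7^5·(≡4), b=7^5·(≡6) mod 7; (4|7)=+1, (6|7)=-1; (−1)^{5·5·3}·(+1)^5·(-1)^5 = +1.
(-19635, -3927 / ℚ) ramifies at {5, 11, 17, ∞}: a division algebra.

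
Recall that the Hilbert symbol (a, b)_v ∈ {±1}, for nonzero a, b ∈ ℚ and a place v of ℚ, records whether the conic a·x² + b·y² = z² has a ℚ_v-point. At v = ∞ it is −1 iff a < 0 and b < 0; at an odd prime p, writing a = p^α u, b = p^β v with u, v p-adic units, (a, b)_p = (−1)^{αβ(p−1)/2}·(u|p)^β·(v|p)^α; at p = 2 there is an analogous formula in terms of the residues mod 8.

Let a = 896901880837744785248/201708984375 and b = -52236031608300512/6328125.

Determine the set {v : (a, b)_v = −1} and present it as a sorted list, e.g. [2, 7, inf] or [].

Mod squares: a ≡ 132090, b ≡ -3910. Check v ∈ {∞, 2, 3, 5, 7, 17, 23, 37}.
v=∞: 132090 > 0 and -3910 < 0  ⇒  (a,b)_∞ = +1.
v=3: a=3^-5·(≡2), b=3^-4·(≡2) mod 3; (2|3)=-1, (2|3)=-1; (−1)^{-5·-4·1}·(-1)^-4·(-1)^-5 = -1.
v=17: a=17^-1·(≡9), b=17^1·(≡2) mod 17; (9|17)=+1, (2|17)=+1; (−1)^{-1·1·8}·(+1)^1·(+1)^-1 = +1.
v=5: a=5^-11·(≡3), b=5^-7·(≡3) mod 5; (3|5)=-1, (3|5)=-1; (−1)^{-11·-7·2}·(-1)^-7·(-1)^-11 = +1.
v=37: a=37^3·(≡6), b=37^2·(≡11) mod 37; (6|37)=-1, (11|37)=+1; (−1)^{3·2·18}·(-1)^2·(+1)^3 = +1.
v=23: a=23^4·(≡16), b=23^3·(≡7) mod 23; (16|23)=+1, (7|23)=-1; (−1)^{4·3·11}·(+1)^3·(-1)^4 = +1.
v=7: a=7^11·(≡5), b=7^8·(≡6) mod 7; (5|7)=-1, (6|7)=-1; (−1)^{11·8·3}·(-1)^8·(-1)^11 = -1.
v=2: v_2(a)=5, v_2(b)=5; units ≡ 5, 5 (mod 8); ε·ε+αω+βω = 0·0+5·1+5·1 ≡ 0  ⇒  (a,b)_2 = +1.
(132090, -3910 / ℚ) ramifies at {3, 7}: a division algebra.

[3, 7]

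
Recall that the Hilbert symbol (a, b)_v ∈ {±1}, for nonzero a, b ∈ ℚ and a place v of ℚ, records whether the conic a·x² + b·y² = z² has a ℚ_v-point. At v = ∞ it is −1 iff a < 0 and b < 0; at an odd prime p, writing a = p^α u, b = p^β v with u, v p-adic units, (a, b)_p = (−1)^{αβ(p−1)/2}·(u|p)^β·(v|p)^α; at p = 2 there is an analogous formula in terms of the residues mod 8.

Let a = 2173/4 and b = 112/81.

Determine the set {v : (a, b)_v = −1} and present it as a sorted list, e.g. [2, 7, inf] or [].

Mod squares: a ≡ 2173, b ≡ 7. Check v ∈ {∞, 2, 3, 7, 41, 53}.
v=∞: 2173 > 0 and 7 > 0  ⇒  (a,b)_∞ = +1.
v=2: v_2(a)=-2, v_2(b)=4; units ≡ 5, 7 (mod 8); ε·ε+αω+βω = 0·1+-2·0+4·1 ≡ 0  ⇒  (a,b)_2 = +1.
v=53: a=53^1·(≡50), b=53^0·(≡4) mod 53; (50|53)=-1, (4|53)=+1; (−1)^{1·0·26}·(-1)^0·(+1)^1 = +1.
v=41: a=41^1·(≡3), b=41^0·(≡11) mod 41; (3|41)=-1, (11|41)=-1; (−1)^{1·0·20}·(-1)^0·(-1)^1 = -1.
v=7: a=7^0·(≡6), b=7^1·(≡4) mod 7; (6|7)=-1, (4|7)=+1; (−1)^{0·1·3}·(-1)^1·(+1)^0 = -1.
v=3: a=3^0·(≡1), b=3^-4·(≡1) mod 3; (1|3)=+1, (1|3)=+1; (−1)^{0·-4·1}·(+1)^-4·(+1)^0 = +1.
Ram(2173, 7) = {7, 41}; no ℚ_7-point on the conic.

[7, 41]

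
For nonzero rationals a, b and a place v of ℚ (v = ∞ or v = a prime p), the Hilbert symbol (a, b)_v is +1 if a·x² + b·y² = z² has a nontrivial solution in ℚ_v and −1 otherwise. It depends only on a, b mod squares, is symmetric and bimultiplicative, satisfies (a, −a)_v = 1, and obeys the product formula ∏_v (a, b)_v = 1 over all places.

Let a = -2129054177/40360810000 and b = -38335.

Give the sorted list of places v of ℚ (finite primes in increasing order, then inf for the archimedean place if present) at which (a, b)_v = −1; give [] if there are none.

(a, b) ≡ (-17, -38335) mod (ℚ^×)²; places V = {2, 5, 7, 11, 17, 19, 31, 41, ∞}.
(a,b)_2: α=-4, β=0; u≡7, v≡1 (mod 8); ε(u)ε(v)=1·0, αω(v)=-4·0, βω(u)=0·0; sum ≡ 0  ⇒  +1.
(a,b)_7: α=-4, u≡4; β=0, v≡4 (mod 7); (4|7)=+1, (4|7)=+1; sign (−1)^0·+1^0·+1^-4 = +1.
(a,b)_31: α=2, u≡14; β=0, v≡12 (mod 31); (14|31)=+1, (12|31)=-1; sign (−1)^0·+1^0·-1^2 = +1.
(a,b)_∞: sgn(-17)=−, sgn(-38335)=−, so -1.
(a,b)_11: α=0, u≡5; β=1, v≡2 (mod 11); (5|11)=+1, (2|11)=-1; sign (−1)^0·+1^1·-1^0 = +1.
(a,b)_5: α=-4, u≡3; β=1, v≡3 (mod 5); (3|5)=-1, (3|5)=-1; sign (−1)^0·-1^1·-1^-4 = -1.
(a,b)_19: α=4, u≡8; β=0, v≡7 (mod 19); (8|19)=-1, (7|19)=+1; sign (−1)^0·-1^0·+1^4 = +1.
(a,b)_17: α=1, u≡13; β=1, v≡6 (mod 17); (13|17)=+1, (6|17)=-1; sign (−1)^0·+1^1·-1^1 = -1.
(a,b)_41: α=-2, u≡15; β=1, v≡8 (mod 41); (15|41)=-1, (8|41)=+1; sign (−1)^0·-1^1·+1^-2 = -1.
|Ram(-17, -38335)| = 4, even; anisotropic at {5, 17, 41, ∞}.

[5, 17, 41, inf]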